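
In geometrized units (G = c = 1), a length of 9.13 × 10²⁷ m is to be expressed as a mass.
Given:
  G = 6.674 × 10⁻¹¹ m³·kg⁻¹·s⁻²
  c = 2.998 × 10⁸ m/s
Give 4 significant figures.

Length → mass via c²/G.
9.13 × 10²⁷ m × (c²/G) = 1.230 × 10⁵⁵ kg

1.230 × 10⁵⁵ kg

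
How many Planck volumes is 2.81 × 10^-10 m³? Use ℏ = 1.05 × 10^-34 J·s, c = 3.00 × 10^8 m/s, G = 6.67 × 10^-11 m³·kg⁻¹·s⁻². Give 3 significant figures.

Planck volume: V_P = (ℏG/c³)^(3/2) = 4.18 × 10^-105 m³.
2.81 × 10^-10 / 4.18 × 10^-105 = 6.73 × 10^94

6.73 × 10^94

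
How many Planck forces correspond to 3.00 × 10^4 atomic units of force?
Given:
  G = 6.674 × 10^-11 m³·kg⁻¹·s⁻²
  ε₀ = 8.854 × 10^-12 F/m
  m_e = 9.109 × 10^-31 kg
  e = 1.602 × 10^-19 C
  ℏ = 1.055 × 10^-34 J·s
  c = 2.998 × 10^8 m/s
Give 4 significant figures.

atomic unit of force: F_au = E_h/a₀ = m_e²e⁶/((4πε₀)³ℏ⁴) = 8.220 × 10^-8 N
Planck force: F_P = c⁴/G = 1.210 × 10^44 N
3.00 × 10^4 × 8.220 × 10^-8 / 1.210 × 10^44 = 2.037 × 10^-47

2.037 × 10^-47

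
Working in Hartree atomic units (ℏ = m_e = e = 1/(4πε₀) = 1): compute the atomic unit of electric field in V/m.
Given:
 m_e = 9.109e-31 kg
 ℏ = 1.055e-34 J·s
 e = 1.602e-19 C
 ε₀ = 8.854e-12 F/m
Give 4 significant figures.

The unique combination of the constants set to 1 with dimensions of electric field is E_au = E_h/(e a₀) = m_e²e⁵/((4πε₀)³ℏ⁴).
E_h = 4.354e-18 J
a₀ = 5.297e-11 m
E_h/(e·a₀) = 5.131e11 V/m

5.131e11 V/m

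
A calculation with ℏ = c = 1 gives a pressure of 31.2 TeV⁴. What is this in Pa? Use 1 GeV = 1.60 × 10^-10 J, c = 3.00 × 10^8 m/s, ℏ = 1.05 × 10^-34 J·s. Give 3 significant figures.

Pressure is [E]/[L]³ = [E]⁴/(ℏc)³.
1 GeV⁴ → 1/(ℏc)³ × (1 GeV in J)⁴ = 2.10 × 10^37 Pa.
Convert the energy scale: 31.2 TeV⁴ = 3.12 × 10^13 GeV⁴.
Result: 3.12 × 10^13 × 2.10 × 10^37 = 6.54 × 10^50 Pa.

6.54 × 10^50 Pa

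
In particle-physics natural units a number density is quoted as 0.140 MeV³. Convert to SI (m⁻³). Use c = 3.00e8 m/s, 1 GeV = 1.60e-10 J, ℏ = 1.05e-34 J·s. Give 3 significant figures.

Number density is [L]⁻³ = [E]³/(ℏc)³.
1 GeV³ → 1/(ℏc)³ × (1 GeV in J)³ = 1.31e47 m⁻³.
Convert the energy scale: 0.140 MeV³ = 1.40e-10 GeV³.
Result: 1.40e-10 × 1.31e47 = 1.83e37 m⁻³.

1.83e37 m⁻³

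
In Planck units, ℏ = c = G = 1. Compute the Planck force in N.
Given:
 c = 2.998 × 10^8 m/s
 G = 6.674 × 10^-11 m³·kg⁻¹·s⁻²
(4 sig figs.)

1.210 × 10^44 N

From ℏ = c = G = 1 the force scale is F_P = c⁴/G.
  = 8.078 × 10^33 / 6.674 × 10^-11
  = 1.210 × 10^44 N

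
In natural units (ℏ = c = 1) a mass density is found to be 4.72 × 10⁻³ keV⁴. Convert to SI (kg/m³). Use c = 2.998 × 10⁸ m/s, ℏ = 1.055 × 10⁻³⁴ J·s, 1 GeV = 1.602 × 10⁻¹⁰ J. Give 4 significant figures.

1.093 × 10⁻⁶ kg/m³

Mass density is [E]/(c²[L]³) = [E]⁴/(ℏ³c⁵).
1 GeV⁴ → 1/(ℏ³c⁵) × (1 GeV in J)⁴ = 2.316 × 10²⁰ kg/m³.
Convert the energy scale: 4.72 × 10⁻³ keV⁴ = 4.72 × 10⁻²⁷ GeV⁴.
Result: 4.72 × 10⁻²⁷ × 2.316 × 10²⁰ = 1.093 × 10⁻⁶ kg/m³.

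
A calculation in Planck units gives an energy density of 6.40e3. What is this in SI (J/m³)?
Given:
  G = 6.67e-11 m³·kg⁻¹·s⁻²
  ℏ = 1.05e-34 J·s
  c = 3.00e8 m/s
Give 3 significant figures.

One Planck energy density: u_P = c⁷/(ℏG²) = 4.68e113 J/m³.
6.40e3 × 4.68e113 J/m³ = 3.00e117 J/m³

3.00e117 J/m³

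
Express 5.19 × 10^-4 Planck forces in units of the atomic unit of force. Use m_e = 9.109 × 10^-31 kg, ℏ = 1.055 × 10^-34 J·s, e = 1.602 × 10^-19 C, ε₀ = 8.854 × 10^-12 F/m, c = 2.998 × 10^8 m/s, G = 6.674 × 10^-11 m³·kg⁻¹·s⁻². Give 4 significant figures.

Planck force: F_P = c⁴/G = 1.210 × 10^44 N
atomic unit of force: F_au = E_h/a₀ = m_e²e⁶/((4πε₀)³ℏ⁴) = 8.220 × 10^-8 N
5.19 × 10^-4 × 1.210 × 10^44 / 8.220 × 10^-8 = 7.643 × 10^47

7.643 × 10^47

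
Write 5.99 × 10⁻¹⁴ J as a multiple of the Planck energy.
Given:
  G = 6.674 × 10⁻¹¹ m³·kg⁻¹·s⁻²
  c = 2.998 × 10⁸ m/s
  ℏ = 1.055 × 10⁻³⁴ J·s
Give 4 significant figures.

Planck energy: E_P = √(ℏc⁵/G) = 1.957 × 10⁹ J.
5.99 × 10⁻¹⁴ / 1.957 × 10⁹ = 3.061 × 10⁻²³

3.061 × 10⁻²³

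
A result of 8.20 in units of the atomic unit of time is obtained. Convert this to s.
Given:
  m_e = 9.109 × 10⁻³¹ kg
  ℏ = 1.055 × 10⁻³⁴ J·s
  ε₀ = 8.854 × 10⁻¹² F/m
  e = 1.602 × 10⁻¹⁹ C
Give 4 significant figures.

1.987 × 10⁻¹⁶ s

One atomic unit of time: τ_au = (4πε₀)²ℏ³/(m_e e⁴) = 2.423 × 10⁻¹⁷ s.
8.20 × 2.423 × 10⁻¹⁷ s = 1.987 × 10⁻¹⁶ s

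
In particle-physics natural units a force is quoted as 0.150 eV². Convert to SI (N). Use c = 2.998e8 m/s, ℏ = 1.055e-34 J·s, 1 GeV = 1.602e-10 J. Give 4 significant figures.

1.217e-13 N

Force is [E]/[L] = [E]²/(ℏc); restore (ℏc)⁻¹.
1 GeV² → 1/(ℏc) × (1 GeV in J)² = 8.114e5 N.
Convert the energy scale: 0.150 eV² = 1.50e-19 GeV².
Result: 1.50e-19 × 8.114e5 = 1.217e-13 N.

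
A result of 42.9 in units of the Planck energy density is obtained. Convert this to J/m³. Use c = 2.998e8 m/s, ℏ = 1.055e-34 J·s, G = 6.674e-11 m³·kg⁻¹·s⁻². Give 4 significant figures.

One Planck energy density: u_P = c⁷/(ℏG²) = 4.632e113 J/m³.
42.9 × 4.632e113 J/m³ = 1.987e115 J/m³

1.987e115 J/m³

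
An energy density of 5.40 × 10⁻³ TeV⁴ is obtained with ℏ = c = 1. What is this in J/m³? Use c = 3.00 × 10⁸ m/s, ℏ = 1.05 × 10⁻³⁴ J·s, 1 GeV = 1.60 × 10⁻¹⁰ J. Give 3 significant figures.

[E]/[L]³ = [E]⁴/(ℏc)³; restore (ℏc)⁻³.
1 GeV⁴ → 1/(ℏc)³ × (1 GeV in J)⁴ = 2.10 × 10³⁷ J/m³.
Convert the energy scale: 5.40 × 10⁻³ TeV⁴ = 5.40 × 10⁹ GeV⁴.
Result: 5.40 × 10⁹ × 2.10 × 10³⁷ = 1.13 × 10⁴⁷ J/m³.

1.13 × 10⁴⁷ J/m³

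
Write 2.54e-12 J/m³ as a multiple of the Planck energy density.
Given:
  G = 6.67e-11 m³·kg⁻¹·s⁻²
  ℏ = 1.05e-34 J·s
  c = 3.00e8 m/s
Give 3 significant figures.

Planck energy density: u_P = c⁷/(ℏG²) = 4.68e113 J/m³.
2.54e-12 / 4.68e113 = 5.43e-126

5.43e-126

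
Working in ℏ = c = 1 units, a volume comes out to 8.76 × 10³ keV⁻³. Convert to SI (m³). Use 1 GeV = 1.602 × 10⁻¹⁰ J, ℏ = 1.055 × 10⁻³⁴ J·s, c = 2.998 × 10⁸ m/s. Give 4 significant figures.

Volume is [L]³ = [E]⁻³·(ℏc)³.
1 GeV⁻³ → (ℏc)³ × (1 GeV in J)⁻³ = 7.696 × 10⁻⁴⁸ m³.
Convert the energy scale: 8.76 × 10³ keV⁻³ = 8.76 × 10²¹ GeV⁻³.
Result: 8.76 × 10²¹ × 7.696 × 10⁻⁴⁸ = 6.742 × 10⁻²⁶ m³.

6.742 × 10⁻²⁶ m³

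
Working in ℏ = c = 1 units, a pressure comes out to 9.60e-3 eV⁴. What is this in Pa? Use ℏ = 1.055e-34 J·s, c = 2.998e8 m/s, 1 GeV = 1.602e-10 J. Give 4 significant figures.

0.1998 Pa

Pressure is [E]/[L]³ = [E]⁴/(ℏc)³.
1 GeV⁴ → 1/(ℏc)³ × (1 GeV in J)⁴ = 2.082e37 Pa.
Convert the energy scale: 9.60e-3 eV⁴ = 9.60e-39 GeV⁴.
Result: 9.60e-39 × 2.082e37 = 0.1998 Pa.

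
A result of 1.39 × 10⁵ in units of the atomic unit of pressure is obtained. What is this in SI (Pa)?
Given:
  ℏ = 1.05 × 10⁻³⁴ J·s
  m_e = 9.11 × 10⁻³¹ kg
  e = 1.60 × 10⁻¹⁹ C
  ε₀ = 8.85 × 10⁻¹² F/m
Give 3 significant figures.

4.19 × 10¹⁸ Pa

One atomic unit of pressure: P_au = E_h/a₀³ = m_e⁴e¹⁰/((4πε₀)⁵ℏ⁸) = 3.01 × 10¹³ Pa.
1.39 × 10⁵ × 3.01 × 10¹³ Pa = 4.19 × 10¹⁸ Pa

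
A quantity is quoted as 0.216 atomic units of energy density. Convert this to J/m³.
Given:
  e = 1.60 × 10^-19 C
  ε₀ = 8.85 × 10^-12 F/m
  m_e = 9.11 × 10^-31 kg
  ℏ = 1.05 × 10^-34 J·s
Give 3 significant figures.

One atomic unit of energy density: u_au = E_h/a₀³ = m_e⁴e¹⁰/((4πε₀)⁵ℏ⁸) = 3.01 × 10^13 J/m³.
0.216 × 3.01 × 10^13 J/m³ = 6.51 × 10^12 J/m³

6.51 × 10^12 J/m³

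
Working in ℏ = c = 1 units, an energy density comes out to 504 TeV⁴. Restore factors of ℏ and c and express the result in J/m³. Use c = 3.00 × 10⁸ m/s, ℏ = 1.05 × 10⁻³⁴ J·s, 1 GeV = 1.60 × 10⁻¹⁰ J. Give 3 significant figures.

[E]/[L]³ = [E]⁴/(ℏc)³; restore (ℏc)⁻³.
1 GeV⁴ → 1/(ℏc)³ × (1 GeV in J)⁴ = 2.10 × 10³⁷ J/m³.
Convert the energy scale: 504 TeV⁴ = 5.04 × 10¹⁴ GeV⁴.
Result: 5.04 × 10¹⁴ × 2.10 × 10³⁷ = 1.06 × 10⁵² J/m³.

1.06 × 10⁵² J/m³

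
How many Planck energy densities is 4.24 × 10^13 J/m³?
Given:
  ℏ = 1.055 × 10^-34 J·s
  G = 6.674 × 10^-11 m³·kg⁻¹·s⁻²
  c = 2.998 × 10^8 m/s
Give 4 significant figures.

Planck energy density: u_P = c⁷/(ℏG²) = 4.632 × 10^113 J/m³.
4.24 × 10^13 / 4.632 × 10^113 = 9.153 × 10^-101

9.153 × 10^-101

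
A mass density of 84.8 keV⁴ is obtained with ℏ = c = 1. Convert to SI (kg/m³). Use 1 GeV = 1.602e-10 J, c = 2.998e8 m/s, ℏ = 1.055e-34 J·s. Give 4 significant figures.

Mass density is [E]/(c²[L]³) = [E]⁴/(ℏ³c⁵).
1 GeV⁴ → 1/(ℏ³c⁵) × (1 GeV in J)⁴ = 2.316e20 kg/m³.
Convert the energy scale: 84.8 keV⁴ = 8.48e-23 GeV⁴.
Result: 8.48e-23 × 2.316e20 = 0.01964 kg/m³.

0.01964 kg/m³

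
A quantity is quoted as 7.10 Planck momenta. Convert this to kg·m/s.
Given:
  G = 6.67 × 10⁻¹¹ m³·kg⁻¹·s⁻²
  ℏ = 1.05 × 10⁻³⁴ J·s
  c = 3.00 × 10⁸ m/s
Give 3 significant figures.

One Planck momentum: p_P = √(ℏc³/G) = 6.52 kg·m/s.
7.10 × 6.52 kg·m/s = 46.3 kg·m/s

46.3 kg·m/s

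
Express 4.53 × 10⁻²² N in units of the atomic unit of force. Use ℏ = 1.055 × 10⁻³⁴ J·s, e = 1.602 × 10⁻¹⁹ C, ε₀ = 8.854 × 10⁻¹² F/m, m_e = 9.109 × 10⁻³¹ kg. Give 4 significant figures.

5.511 × 10⁻¹⁵

atomic unit of force: F_au = E_h/a₀ = m_e²e⁶/((4πε₀)³ℏ⁴) = 8.220 × 10⁻⁸ N.
4.53 × 10⁻²² / 8.220 × 10⁻⁸ = 5.511 × 10⁻¹⁵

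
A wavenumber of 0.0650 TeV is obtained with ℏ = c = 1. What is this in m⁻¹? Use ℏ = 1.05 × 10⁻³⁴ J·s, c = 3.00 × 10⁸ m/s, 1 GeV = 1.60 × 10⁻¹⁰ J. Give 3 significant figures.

3.30 × 10¹⁷ m⁻¹

Inverse length is [E]/(ℏc).
1 GeV → 1/(ℏc) × (1 GeV in J) = 5.08 × 10¹⁵ m⁻¹.
Convert the energy scale: 0.0650 TeV = 65 GeV.
Result: 65 × 5.08 × 10¹⁵ = 3.30 × 10¹⁷ m⁻¹.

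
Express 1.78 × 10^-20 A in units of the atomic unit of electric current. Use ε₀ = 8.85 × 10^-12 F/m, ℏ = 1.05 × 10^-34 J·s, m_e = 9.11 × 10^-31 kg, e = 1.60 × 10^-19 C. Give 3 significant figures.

2.67 × 10^-18

atomic unit of electric current: I_au = e E_h/ℏ = m_e e⁵/((4πε₀)²ℏ³) = 6.67 × 10^-3 A.
1.78 × 10^-20 / 6.67 × 10^-3 = 2.67 × 10^-18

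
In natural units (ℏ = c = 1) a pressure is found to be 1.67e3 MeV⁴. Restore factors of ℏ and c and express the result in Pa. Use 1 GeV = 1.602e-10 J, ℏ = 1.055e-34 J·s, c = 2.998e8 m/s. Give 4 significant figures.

Pressure is [E]/[L]³ = [E]⁴/(ℏc)³.
1 GeV⁴ → 1/(ℏc)³ × (1 GeV in J)⁴ = 2.082e37 Pa.
Convert the energy scale: 1.67e3 MeV⁴ = 1.67e-9 GeV⁴.
Result: 1.67e-9 × 2.082e37 = 3.476e28 Pa.

3.476e28 Pa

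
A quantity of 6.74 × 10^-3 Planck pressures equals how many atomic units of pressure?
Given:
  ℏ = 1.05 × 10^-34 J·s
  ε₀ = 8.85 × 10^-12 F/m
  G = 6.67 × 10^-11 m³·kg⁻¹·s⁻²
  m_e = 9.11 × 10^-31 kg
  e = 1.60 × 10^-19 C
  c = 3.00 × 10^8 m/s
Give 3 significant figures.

1.05 × 10^98

Planck pressure: p_P = c⁷/(ℏG²) = 4.68 × 10^113 Pa
atomic unit of pressure: P_au = E_h/a₀³ = m_e⁴e¹⁰/((4πε₀)⁵ℏ⁸) = 3.01 × 10^13 Pa
6.74 × 10^-3 × 4.68 × 10^113 / 3.01 × 10^13 = 1.05 × 10^98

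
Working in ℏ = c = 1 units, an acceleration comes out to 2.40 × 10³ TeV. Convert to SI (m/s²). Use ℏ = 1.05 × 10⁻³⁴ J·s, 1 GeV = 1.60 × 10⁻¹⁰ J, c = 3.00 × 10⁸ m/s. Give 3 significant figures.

1.10 × 10³⁹ m/s²

Acceleration is [L]/[T]² = c·[E]/ℏ.
1 GeV → c/ℏ × (1 GeV in J) = 4.57 × 10³² m/s².
Convert the energy scale: 2.40 × 10³ TeV = 2.40 × 10⁶ GeV.
Result: 2.40 × 10⁶ × 4.57 × 10³² = 1.10 × 10³⁹ m/s².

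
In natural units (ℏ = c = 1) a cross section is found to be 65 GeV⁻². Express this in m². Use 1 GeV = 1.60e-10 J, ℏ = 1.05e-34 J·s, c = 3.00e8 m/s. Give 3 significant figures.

2.52e-30 m²

Area is [L]² = [E]⁻²·(ℏc)²; restore (ℏc)².
1 GeV⁻² → (ℏc)² × (1 GeV in J)⁻² = 3.88e-32 m².
Result: 65 × 3.88e-32 = 2.52e-30 m².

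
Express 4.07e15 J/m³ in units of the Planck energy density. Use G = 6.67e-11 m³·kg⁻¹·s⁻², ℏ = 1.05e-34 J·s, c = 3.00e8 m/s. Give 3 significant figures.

Planck energy density: u_P = c⁷/(ℏG²) = 4.68e113 J/m³.
4.07e15 / 4.68e113 = 8.69e-99

8.69e-99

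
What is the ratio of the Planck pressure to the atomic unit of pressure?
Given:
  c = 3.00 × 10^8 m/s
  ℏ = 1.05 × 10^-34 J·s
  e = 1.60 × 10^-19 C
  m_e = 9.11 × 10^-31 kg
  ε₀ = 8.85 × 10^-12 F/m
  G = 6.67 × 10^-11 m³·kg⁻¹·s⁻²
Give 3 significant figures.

Planck pressure: p_P = c⁷/(ℏG²) = 4.68 × 10^113 Pa
atomic unit of pressure: P_au = E_h/a₀³ = m_e⁴e¹⁰/((4πε₀)⁵ℏ⁸) = 3.01 × 10^13 Pa
ratio = 4.68 × 10^113 / 3.01 × 10^13 = 1.55 × 10^100

1.55 × 10^100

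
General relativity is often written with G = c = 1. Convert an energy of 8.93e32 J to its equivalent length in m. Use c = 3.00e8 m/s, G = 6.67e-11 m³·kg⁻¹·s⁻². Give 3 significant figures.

7.35e-12 m

Energy → length via G/c⁴.
8.93e32 J × (G/c⁴) = 7.35e-12 m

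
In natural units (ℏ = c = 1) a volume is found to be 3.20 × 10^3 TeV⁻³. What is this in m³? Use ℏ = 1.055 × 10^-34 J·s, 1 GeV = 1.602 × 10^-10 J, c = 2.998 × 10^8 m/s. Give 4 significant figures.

Volume is [L]³ = [E]⁻³·(ℏc)³.
1 GeV⁻³ → (ℏc)³ × (1 GeV in J)⁻³ = 7.696 × 10^-48 m³.
Convert the energy scale: 3.20 × 10^3 TeV⁻³ = 3.20 × 10^-6 GeV⁻³.
Result: 3.20 × 10^-6 × 7.696 × 10^-48 = 2.463 × 10^-53 m³.

2.463 × 10^-53 m³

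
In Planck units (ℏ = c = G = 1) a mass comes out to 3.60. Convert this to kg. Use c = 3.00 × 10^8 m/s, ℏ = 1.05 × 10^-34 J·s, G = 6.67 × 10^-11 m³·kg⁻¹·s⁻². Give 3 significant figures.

7.82 × 10^-8 kg

One Planck mass: m_P = √(ℏc/G) = 2.17 × 10^-8 kg.
3.60 × 2.17 × 10^-8 kg = 7.82 × 10^-8 kg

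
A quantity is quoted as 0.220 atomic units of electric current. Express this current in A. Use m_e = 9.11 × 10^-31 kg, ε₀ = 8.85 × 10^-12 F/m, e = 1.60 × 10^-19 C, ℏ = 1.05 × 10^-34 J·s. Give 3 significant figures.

One atomic unit of electric current: I_au = e E_h/ℏ = m_e e⁵/((4πε₀)²ℏ³) = 6.67 × 10^-3 A.
0.220 × 6.67 × 10^-3 A = 1.47 × 10^-3 A

1.47 × 10^-3 A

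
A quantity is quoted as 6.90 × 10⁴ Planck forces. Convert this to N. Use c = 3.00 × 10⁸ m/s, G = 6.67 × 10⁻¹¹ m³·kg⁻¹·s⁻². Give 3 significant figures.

One Planck force: F_P = c⁴/G = 1.21 × 10⁴⁴ N.
6.90 × 10⁴ × 1.21 × 10⁴⁴ N = 8.38 × 10⁴⁸ N

8.38 × 10⁴⁸ N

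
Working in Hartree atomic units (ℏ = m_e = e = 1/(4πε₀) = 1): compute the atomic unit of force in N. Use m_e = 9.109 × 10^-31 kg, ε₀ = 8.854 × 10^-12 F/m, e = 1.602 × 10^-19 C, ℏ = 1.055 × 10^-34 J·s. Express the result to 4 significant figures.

8.220 × 10^-8 N

The unique combination of the constants set to 1 with dimensions of force is F_au = E_h/a₀ = m_e²e⁶/((4πε₀)³ℏ⁴).
E_h = 4.354 × 10^-18 J
a₀ = 5.297 × 10^-11 m
E_h/a₀ = 8.220 × 10^-8 N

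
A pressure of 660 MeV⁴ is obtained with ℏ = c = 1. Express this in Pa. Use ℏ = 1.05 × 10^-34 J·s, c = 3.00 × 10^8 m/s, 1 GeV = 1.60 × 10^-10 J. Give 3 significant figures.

1.38 × 10^28 Pa

Pressure is [E]/[L]³ = [E]⁴/(ℏc)³.
1 GeV⁴ → 1/(ℏc)³ × (1 GeV in J)⁴ = 2.10 × 10^37 Pa.
Convert the energy scale: 660 MeV⁴ = 6.60 × 10^-10 GeV⁴.
Result: 6.60 × 10^-10 × 2.10 × 10^37 = 1.38 × 10^28 Pa.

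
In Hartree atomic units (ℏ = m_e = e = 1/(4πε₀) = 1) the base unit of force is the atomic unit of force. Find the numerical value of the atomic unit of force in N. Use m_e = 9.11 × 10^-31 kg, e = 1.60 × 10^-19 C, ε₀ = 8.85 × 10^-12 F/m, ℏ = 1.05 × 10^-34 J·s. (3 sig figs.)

F_au = E_h/a₀ = m_e²e⁶/((4πε₀)³ℏ⁴)
E_h = 4.38 × 10^-18 J
a₀ = 5.26 × 10^-11 m
E_h/a₀ = 8.33 × 10^-8 N

8.33 × 10^-8 N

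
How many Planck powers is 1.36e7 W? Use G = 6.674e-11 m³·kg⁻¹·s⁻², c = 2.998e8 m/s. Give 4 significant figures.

Planck power: P_P = c⁵/G = 3.629e52 W.
1.36e7 / 3.629e52 = 3.748e-46

3.748e-46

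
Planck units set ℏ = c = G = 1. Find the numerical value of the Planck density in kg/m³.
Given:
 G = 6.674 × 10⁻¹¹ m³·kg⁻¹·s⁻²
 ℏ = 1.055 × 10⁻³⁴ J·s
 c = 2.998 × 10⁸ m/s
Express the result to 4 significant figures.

From ℏ = c = G = 1 the density scale is ρ_P = c⁵/(ℏG²).
  = 2.422 × 10⁴² / 4.699 × 10⁻⁵⁵
  = 5.154 × 10⁹⁶ kg/m³

5.154 × 10⁹⁶ kg/m³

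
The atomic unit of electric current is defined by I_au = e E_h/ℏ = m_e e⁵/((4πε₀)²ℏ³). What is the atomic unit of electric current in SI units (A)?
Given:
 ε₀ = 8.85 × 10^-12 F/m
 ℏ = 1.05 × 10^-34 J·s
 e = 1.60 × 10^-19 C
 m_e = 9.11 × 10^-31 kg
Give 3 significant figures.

6.67 × 10^-3 A

I_au = e E_h/ℏ = m_e e⁵/((4πε₀)²ℏ³)
E_h = 4.38 × 10^-18 J
e·E_h/ℏ = 6.67 × 10^-3 A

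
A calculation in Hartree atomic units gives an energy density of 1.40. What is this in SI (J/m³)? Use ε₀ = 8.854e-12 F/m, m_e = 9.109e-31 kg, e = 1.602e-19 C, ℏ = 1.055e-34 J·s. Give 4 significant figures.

4.101e13 J/m³

One atomic unit of energy density: u_au = E_h/a₀³ = m_e⁴e¹⁰/((4πε₀)⁵ℏ⁸) = 2.929e13 J/m³.
1.40 × 2.929e13 J/m³ = 4.101e13 J/m³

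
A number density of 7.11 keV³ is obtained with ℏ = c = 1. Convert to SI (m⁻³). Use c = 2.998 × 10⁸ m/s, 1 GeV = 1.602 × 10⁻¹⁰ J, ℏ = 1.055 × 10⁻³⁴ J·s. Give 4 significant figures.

Number density is [L]⁻³ = [E]³/(ℏc)³.
1 GeV³ → 1/(ℏc)³ × (1 GeV in J)³ = 1.299 × 10⁴⁷ m⁻³.
Convert the energy scale: 7.11 keV³ = 7.11 × 10⁻¹⁸ GeV³.
Result: 7.11 × 10⁻¹⁸ × 1.299 × 10⁴⁷ = 9.239 × 10²⁹ m⁻³.

9.239 × 10²⁹ m⁻³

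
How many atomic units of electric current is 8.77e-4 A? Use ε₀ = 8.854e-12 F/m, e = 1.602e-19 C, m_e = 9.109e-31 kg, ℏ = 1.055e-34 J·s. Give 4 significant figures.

0.1326

atomic unit of electric current: I_au = e E_h/ℏ = m_e e⁵/((4πε₀)²ℏ³) = 6.612e-3 A.
8.77e-4 / 6.612e-3 = 0.1326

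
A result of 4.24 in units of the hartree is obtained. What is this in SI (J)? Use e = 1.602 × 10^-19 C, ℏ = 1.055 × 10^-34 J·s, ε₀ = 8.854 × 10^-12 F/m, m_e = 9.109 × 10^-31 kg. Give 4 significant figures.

One hartree: E_h = m_e e⁴/(4πε₀ℏ)² = 4.354 × 10^-18 J.
4.24 × 4.354 × 10^-18 J = 1.846 × 10^-17 J

1.846 × 10^-17 J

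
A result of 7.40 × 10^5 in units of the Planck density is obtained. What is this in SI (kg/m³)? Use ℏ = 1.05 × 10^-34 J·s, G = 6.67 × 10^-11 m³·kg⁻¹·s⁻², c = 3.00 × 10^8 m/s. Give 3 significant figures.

One Planck density: ρ_P = c⁵/(ℏG²) = 5.20 × 10^96 kg/m³.
7.40 × 10^5 × 5.20 × 10^96 kg/m³ = 3.85 × 10^102 kg/m³

3.85 × 10^102 kg/m³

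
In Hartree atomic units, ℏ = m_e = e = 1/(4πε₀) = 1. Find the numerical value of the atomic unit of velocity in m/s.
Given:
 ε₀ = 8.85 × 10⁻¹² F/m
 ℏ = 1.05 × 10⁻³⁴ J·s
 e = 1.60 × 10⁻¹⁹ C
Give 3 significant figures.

2.19 × 10⁶ m/s

Dimensional analysis gives v_au = e²/(4πε₀ℏ).
  = 2.56 × 10⁻³⁸ / 1.17 × 10⁻⁴⁴
  = 2.19 × 10⁶ m/s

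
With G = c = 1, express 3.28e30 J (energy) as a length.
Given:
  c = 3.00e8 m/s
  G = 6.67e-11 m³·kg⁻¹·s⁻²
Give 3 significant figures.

2.70e-14 m

Energy → length via G/c⁴.
3.28e30 J × (G/c⁴) = 2.70e-14 m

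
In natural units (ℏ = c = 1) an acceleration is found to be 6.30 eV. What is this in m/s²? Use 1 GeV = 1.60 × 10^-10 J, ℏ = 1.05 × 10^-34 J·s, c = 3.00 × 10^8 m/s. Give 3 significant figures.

2.88 × 10^24 m/s²

Acceleration is [L]/[T]² = c·[E]/ℏ.
1 GeV → c/ℏ × (1 GeV in J) = 4.57 × 10^32 m/s².
Convert the energy scale: 6.30 eV = 6.30 × 10^-9 GeV.
Result: 6.30 × 10^-9 × 4.57 × 10^32 = 2.88 × 10^24 m/s².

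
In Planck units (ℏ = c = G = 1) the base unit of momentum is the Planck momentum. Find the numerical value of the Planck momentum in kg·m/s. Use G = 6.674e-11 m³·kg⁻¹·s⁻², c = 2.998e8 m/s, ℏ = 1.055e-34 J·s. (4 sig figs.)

6.527 kg·m/s

p_P = √(ℏc³/G)
  = √(42.60)
  = 6.527 kg·m/s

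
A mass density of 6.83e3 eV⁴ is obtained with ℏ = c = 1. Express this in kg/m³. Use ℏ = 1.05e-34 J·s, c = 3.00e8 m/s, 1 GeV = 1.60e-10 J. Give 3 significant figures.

Mass density is [E]/(c²[L]³) = [E]⁴/(ℏ³c⁵).
1 GeV⁴ → 1/(ℏ³c⁵) × (1 GeV in J)⁴ = 2.33e20 kg/m³.
Convert the energy scale: 6.83e3 eV⁴ = 6.83e-33 GeV⁴.
Result: 6.83e-33 × 2.33e20 = 1.59e-12 kg/m³.

1.59e-12 kg/m³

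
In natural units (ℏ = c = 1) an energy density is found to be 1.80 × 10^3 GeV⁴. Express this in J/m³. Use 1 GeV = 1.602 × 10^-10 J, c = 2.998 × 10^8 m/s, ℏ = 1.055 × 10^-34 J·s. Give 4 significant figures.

[E]/[L]³ = [E]⁴/(ℏc)³; restore (ℏc)⁻³.
1 GeV⁴ → 1/(ℏc)³ × (1 GeV in J)⁴ = 2.082 × 10^37 J/m³.
Result: 1.80 × 10^3 × 2.082 × 10^37 = 3.747 × 10^40 J/m³.

3.747 × 10^40 J/m³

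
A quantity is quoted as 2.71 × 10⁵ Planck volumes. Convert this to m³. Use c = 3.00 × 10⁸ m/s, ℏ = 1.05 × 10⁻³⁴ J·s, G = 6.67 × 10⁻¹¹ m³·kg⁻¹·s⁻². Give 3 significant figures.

1.13 × 10⁻⁹⁹ m³

One Planck volume: V_P = (ℏG/c³)^(3/2) = 4.18 × 10⁻¹⁰⁵ m³.
2.71 × 10⁵ × 4.18 × 10⁻¹⁰⁵ m³ = 1.13 × 10⁻⁹⁹ m³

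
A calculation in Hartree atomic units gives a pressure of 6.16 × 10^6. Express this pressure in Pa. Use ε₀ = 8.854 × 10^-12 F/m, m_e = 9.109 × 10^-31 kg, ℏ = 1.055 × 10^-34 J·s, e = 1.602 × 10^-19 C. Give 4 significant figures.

1.804 × 10^20 Pa

One atomic unit of pressure: P_au = E_h/a₀³ = m_e⁴e¹⁰/((4πε₀)⁵ℏ⁸) = 2.929 × 10^13 Pa.
6.16 × 10^6 × 2.929 × 10^13 Pa = 1.804 × 10^20 Pa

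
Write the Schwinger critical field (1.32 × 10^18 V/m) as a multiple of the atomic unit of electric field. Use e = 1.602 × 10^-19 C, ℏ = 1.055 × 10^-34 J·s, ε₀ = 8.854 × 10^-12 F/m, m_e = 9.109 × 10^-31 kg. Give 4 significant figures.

2.573 × 10^6

atomic unit of electric field: E_au = E_h/(e a₀) = m_e²e⁵/((4πε₀)³ℏ⁴) = 5.131 × 10^11 V/m.
1.32 × 10^18 / 5.131 × 10^11 = 2.573 × 10^6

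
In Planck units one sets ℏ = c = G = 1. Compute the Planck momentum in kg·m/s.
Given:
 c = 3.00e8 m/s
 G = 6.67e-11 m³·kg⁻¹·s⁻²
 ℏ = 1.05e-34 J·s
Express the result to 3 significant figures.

p_P = √(ℏc³/G)
  = √(42.5)
  = 6.52 kg·m/s

6.52 kg·m/s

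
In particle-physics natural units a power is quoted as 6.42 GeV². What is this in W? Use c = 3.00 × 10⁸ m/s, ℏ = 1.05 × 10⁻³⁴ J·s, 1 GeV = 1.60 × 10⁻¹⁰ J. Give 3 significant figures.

1.57 × 10¹⁵ W

Power is [E]/[T] = [E]²/ℏ.
1 GeV² → 1/ℏ × (1 GeV in J)² = 2.44 × 10¹⁴ W.
Result: 6.42 × 2.44 × 10¹⁴ = 1.57 × 10¹⁵ W.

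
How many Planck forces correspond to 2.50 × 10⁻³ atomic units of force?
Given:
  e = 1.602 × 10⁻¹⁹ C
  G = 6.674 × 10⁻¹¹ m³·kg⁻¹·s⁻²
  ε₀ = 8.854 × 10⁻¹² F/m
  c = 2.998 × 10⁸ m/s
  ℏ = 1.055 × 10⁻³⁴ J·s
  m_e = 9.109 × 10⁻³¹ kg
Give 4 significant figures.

atomic unit of force: F_au = E_h/a₀ = m_e²e⁶/((4πε₀)³ℏ⁴) = 8.220 × 10⁻⁸ N
Planck force: F_P = c⁴/G = 1.210 × 10⁴⁴ N
2.50 × 10⁻³ × 8.220 × 10⁻⁸ / 1.210 × 10⁴⁴ = 1.698 × 10⁻⁵⁴

1.698 × 10⁻⁵⁴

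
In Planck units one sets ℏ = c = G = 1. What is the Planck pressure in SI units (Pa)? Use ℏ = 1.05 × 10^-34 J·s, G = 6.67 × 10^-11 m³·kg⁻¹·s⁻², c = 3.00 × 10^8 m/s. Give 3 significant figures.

p_P = c⁷/(ℏG²)
  = 2.19 × 10^59 / 4.67 × 10^-55
  = 4.68 × 10^113 Pa

4.68 × 10^113 Pa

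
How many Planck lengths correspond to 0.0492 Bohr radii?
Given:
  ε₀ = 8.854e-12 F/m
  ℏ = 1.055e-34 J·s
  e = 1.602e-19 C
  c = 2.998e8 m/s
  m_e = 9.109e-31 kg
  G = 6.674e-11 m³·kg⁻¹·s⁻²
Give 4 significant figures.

Bohr radius: a₀ = 4πε₀ℏ²/(m_e e²) = 5.297e-11 m
Planck length: ℓ_P = √(ℏG/c³) = 1.616e-35 m
0.0492 × 5.297e-11 / 1.616e-35 = 1.612e23

1.612e23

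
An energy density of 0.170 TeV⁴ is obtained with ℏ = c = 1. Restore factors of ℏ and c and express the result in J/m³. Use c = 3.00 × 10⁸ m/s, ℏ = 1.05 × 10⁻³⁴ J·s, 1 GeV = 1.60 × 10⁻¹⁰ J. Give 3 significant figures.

[E]/[L]³ = [E]⁴/(ℏc)³; restore (ℏc)⁻³.
1 GeV⁴ → 1/(ℏc)³ × (1 GeV in J)⁴ = 2.10 × 10³⁷ J/m³.
Convert the energy scale: 0.170 TeV⁴ = 1.70 × 10¹¹ GeV⁴.
Result: 1.70 × 10¹¹ × 2.10 × 10³⁷ = 3.56 × 10⁴⁸ J/m³.

3.56 × 10⁴⁸ J/m³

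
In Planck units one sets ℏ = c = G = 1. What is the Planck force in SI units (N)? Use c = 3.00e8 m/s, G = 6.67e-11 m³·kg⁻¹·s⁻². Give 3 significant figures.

F_P = c⁴/G
  = 8.10e33 / 6.67e-11
  = 1.21e44 N

1.21e44 N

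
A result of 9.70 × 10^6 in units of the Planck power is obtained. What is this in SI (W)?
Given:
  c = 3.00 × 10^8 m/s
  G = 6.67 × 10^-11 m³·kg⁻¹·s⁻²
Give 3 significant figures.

3.53 × 10^59 W

One Planck power: P_P = c⁵/G = 3.64 × 10^52 W.
9.70 × 10^6 × 3.64 × 10^52 W = 3.53 × 10^59 W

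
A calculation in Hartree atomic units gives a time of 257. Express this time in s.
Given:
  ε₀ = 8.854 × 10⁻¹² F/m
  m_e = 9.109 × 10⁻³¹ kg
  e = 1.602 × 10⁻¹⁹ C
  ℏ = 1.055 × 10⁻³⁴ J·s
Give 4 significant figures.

6.227 × 10⁻¹⁵ s

One atomic unit of time: τ_au = (4πε₀)²ℏ³/(m_e e⁴) = 2.423 × 10⁻¹⁷ s.
257 × 2.423 × 10⁻¹⁷ s = 6.227 × 10⁻¹⁵ s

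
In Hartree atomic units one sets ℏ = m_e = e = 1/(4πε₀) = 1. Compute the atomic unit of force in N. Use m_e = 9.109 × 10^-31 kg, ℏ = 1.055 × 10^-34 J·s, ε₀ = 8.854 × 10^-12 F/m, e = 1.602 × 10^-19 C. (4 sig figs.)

F_au = E_h/a₀ = m_e²e⁶/((4πε₀)³ℏ⁴)
E_h = 4.354 × 10^-18 J
a₀ = 5.297 × 10^-11 m
E_h/a₀ = 8.220 × 10^-8 N

8.220 × 10^-8 N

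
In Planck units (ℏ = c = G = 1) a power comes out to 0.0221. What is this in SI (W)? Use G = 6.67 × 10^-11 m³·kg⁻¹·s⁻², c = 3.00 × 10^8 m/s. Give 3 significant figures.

8.05 × 10^50 W

One Planck power: P_P = c⁵/G = 3.64 × 10^52 W.
0.0221 × 3.64 × 10^52 W = 8.05 × 10^50 W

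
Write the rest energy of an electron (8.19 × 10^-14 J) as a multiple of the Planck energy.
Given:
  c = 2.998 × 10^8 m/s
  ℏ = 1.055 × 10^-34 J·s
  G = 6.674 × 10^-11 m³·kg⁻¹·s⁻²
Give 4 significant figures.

4.186 × 10^-23

Planck energy: E_P = √(ℏc⁵/G) = 1.957 × 10^9 J.
8.19 × 10^-14 / 1.957 × 10^9 = 4.186 × 10^-23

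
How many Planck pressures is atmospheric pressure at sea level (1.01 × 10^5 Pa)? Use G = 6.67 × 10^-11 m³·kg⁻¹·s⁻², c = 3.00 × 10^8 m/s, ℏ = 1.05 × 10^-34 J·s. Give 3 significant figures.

Planck pressure: p_P = c⁷/(ℏG²) = 4.68 × 10^113 Pa.
1.01 × 10^5 / 4.68 × 10^113 = 2.16 × 10^-109

2.16 × 10^-109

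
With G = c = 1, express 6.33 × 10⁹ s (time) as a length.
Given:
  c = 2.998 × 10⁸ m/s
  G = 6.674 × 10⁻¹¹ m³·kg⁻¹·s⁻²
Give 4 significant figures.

1.898 × 10¹⁸ m

Time → length via c.
6.33 × 10⁹ s × (c) = 1.898 × 10¹⁸ m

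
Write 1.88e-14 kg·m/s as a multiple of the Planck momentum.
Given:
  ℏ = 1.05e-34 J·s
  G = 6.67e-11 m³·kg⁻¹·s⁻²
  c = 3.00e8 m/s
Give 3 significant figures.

Planck momentum: p_P = √(ℏc³/G) = 6.52 kg·m/s.
1.88e-14 / 6.52 = 2.88e-15

2.88e-15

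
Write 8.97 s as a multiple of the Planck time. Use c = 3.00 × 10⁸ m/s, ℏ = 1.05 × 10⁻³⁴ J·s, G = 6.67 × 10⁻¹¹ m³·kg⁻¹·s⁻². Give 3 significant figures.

Planck time: t_P = √(ℏG/c⁵) = 5.37 × 10⁻⁴⁴ s.
8.97 / 5.37 × 10⁻⁴⁴ = 1.67 × 10⁴⁴

1.67 × 10⁴⁴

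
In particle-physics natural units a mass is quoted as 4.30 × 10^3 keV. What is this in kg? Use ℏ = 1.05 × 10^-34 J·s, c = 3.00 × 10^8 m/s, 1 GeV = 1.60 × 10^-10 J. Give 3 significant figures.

Mass is [E]/c²; divide by c².
1 GeV → 1/c² × (1 GeV in J) = 1.78 × 10^-27 kg.
Convert the energy scale: 4.30 × 10^3 keV = 4.30 × 10^-3 GeV.
Result: 4.30 × 10^-3 × 1.78 × 10^-27 = 7.64 × 10^-30 kg.

7.64 × 10^-30 kg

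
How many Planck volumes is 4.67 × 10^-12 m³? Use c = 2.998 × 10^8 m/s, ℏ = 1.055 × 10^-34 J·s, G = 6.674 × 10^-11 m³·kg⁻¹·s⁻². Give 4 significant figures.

1.106 × 10^93

Planck volume: V_P = (ℏG/c³)^(3/2) = 4.224 × 10^-105 m³.
4.67 × 10^-12 / 4.224 × 10^-105 = 1.106 × 10^93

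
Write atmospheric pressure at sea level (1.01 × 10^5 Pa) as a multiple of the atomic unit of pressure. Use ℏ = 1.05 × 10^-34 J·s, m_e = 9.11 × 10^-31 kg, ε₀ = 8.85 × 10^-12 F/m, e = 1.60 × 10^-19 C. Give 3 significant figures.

atomic unit of pressure: P_au = E_h/a₀³ = m_e⁴e¹⁰/((4πε₀)⁵ℏ⁸) = 3.01 × 10^13 Pa.
1.01 × 10^5 / 3.01 × 10^13 = 3.35 × 10^-9

3.35 × 10^-9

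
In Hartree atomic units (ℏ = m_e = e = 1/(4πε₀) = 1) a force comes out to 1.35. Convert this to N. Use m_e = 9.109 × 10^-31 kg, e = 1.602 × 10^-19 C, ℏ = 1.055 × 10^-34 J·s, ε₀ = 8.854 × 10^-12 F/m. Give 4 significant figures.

1.110 × 10^-7 N

One atomic unit of force: F_au = E_h/a₀ = m_e²e⁶/((4πε₀)³ℏ⁴) = 8.220 × 10^-8 N.
1.35 × 8.220 × 10^-8 N = 1.110 × 10^-7 N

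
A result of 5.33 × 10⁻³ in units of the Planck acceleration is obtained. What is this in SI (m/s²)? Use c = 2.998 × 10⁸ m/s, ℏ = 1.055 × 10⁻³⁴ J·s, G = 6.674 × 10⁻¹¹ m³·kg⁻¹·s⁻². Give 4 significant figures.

One Planck acceleration: a_P = √(c⁷/(ℏG)) = 5.560 × 10⁵¹ m/s².
5.33 × 10⁻³ × 5.560 × 10⁵¹ m/s² = 2.964 × 10⁴⁹ m/s²

2.964 × 10⁴⁹ m/s²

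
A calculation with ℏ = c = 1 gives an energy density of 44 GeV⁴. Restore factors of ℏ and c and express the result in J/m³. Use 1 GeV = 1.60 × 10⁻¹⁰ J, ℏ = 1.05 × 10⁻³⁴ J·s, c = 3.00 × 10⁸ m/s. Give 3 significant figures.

[E]/[L]³ = [E]⁴/(ℏc)³; restore (ℏc)⁻³.
1 GeV⁴ → 1/(ℏc)³ × (1 GeV in J)⁴ = 2.10 × 10³⁷ J/m³.
Result: 44 × 2.10 × 10³⁷ = 9.23 × 10³⁸ J/m³.

9.23 × 10³⁸ J/m³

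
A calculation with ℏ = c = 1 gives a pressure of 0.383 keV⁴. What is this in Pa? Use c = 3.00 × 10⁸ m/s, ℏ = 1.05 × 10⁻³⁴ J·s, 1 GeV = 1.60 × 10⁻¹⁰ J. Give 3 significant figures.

Pressure is [E]/[L]³ = [E]⁴/(ℏc)³.
1 GeV⁴ → 1/(ℏc)³ × (1 GeV in J)⁴ = 2.10 × 10³⁷ Pa.
Convert the energy scale: 0.383 keV⁴ = 3.83 × 10⁻²⁵ GeV⁴.
Result: 3.83 × 10⁻²⁵ × 2.10 × 10³⁷ = 8.03 × 10¹² Pa.

8.03 × 10¹² Pa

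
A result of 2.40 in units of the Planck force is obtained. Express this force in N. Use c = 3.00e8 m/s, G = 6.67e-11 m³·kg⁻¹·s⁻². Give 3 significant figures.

One Planck force: F_P = c⁴/G = 1.21e44 N.
2.40 × 1.21e44 N = 2.91e44 N

2.91e44 N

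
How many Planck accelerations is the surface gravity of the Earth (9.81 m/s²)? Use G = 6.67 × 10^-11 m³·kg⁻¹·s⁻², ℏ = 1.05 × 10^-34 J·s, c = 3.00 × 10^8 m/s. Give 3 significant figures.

1.76 × 10^-51

Planck acceleration: a_P = √(c⁷/(ℏG)) = 5.59 × 10^51 m/s².
9.81 / 5.59 × 10^51 = 1.76 × 10^-51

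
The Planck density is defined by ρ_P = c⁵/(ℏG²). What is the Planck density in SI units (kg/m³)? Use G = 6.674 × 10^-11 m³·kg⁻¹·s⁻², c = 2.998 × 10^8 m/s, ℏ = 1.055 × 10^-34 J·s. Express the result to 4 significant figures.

ρ_P = c⁵/(ℏG²)
  = 2.422 × 10^42 / 4.699 × 10^-55
  = 5.154 × 10^96 kg/m³

5.154 × 10^96 kg/m³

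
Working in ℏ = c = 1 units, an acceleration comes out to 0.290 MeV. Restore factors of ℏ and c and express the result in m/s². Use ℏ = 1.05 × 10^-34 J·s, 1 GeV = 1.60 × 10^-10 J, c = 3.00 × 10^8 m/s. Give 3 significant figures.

1.33 × 10^29 m/s²

Acceleration is [L]/[T]² = c·[E]/ℏ.
1 GeV → c/ℏ × (1 GeV in J) = 4.57 × 10^32 m/s².
Convert the energy scale: 0.290 MeV = 2.90 × 10^-4 GeV.
Result: 2.90 × 10^-4 × 4.57 × 10^32 = 1.33 × 10^29 m/s².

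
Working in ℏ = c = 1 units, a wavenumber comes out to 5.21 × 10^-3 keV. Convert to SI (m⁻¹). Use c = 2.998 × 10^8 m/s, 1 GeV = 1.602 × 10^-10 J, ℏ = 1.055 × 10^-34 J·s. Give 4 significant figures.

2.639 × 10^7 m⁻¹

Inverse length is [E]/(ℏc).
1 GeV → 1/(ℏc) × (1 GeV in J) = 5.065 × 10^15 m⁻¹.
Convert the energy scale: 5.21 × 10^-3 keV = 5.21 × 10^-9 GeV.
Result: 5.21 × 10^-9 × 5.065 × 10^15 = 2.639 × 10^7 m⁻¹.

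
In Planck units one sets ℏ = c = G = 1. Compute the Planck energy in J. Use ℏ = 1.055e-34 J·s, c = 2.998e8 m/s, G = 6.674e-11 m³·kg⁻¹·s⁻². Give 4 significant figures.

1.957e9 J

E_P = √(ℏc⁵/G)
  = √(3.828e18)
  = 1.957e9 J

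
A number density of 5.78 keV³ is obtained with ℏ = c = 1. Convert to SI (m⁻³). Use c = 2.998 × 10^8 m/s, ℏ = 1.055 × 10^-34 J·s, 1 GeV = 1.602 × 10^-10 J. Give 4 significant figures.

7.510 × 10^29 m⁻³

Number density is [L]⁻³ = [E]³/(ℏc)³.
1 GeV³ → 1/(ℏc)³ × (1 GeV in J)³ = 1.299 × 10^47 m⁻³.
Convert the energy scale: 5.78 keV³ = 5.78 × 10^-18 GeV³.
Result: 5.78 × 10^-18 × 1.299 × 10^47 = 7.510 × 10^29 m⁻³.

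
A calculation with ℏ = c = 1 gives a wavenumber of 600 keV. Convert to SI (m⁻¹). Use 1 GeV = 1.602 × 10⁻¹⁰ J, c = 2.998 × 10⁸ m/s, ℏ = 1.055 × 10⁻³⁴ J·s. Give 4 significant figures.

Inverse length is [E]/(ℏc).
1 GeV → 1/(ℏc) × (1 GeV in J) = 5.065 × 10¹⁵ m⁻¹.
Convert the energy scale: 600 keV = 6.00 × 10⁻⁴ GeV.
Result: 6.00 × 10⁻⁴ × 5.065 × 10¹⁵ = 3.039 × 10¹² m⁻¹.

3.039 × 10¹² m⁻¹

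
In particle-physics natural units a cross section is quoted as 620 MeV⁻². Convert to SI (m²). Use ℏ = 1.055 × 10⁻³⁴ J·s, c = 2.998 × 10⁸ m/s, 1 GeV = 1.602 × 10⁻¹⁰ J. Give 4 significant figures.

Area is [L]² = [E]⁻²·(ℏc)²; restore (ℏc)².
1 GeV⁻² → (ℏc)² × (1 GeV in J)⁻² = 3.898 × 10⁻³² m².
Convert the energy scale: 620 MeV⁻² = 6.20 × 10⁸ GeV⁻².
Result: 6.20 × 10⁸ × 3.898 × 10⁻³² = 2.417 × 10⁻²³ m².

2.417 × 10⁻²³ m²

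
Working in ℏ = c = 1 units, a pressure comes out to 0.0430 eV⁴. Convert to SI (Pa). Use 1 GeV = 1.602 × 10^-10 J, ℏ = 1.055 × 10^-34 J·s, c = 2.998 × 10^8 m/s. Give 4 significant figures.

0.8951 Pa

Pressure is [E]/[L]³ = [E]⁴/(ℏc)³.
1 GeV⁴ → 1/(ℏc)³ × (1 GeV in J)⁴ = 2.082 × 10^37 Pa.
Convert the energy scale: 0.0430 eV⁴ = 4.30 × 10^-38 GeV⁴.
Result: 4.30 × 10^-38 × 2.082 × 10^37 = 0.8951 Pa.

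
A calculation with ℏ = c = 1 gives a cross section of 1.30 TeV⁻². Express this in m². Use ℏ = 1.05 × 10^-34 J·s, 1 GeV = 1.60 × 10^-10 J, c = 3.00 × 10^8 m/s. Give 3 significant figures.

5.04 × 10^-38 m²

Area is [L]² = [E]⁻²·(ℏc)²; restore (ℏc)².
1 GeV⁻² → (ℏc)² × (1 GeV in J)⁻² = 3.88 × 10^-32 m².
Convert the energy scale: 1.30 TeV⁻² = 1.30 × 10^-6 GeV⁻².
Result: 1.30 × 10^-6 × 3.88 × 10^-32 = 5.04 × 10^-38 m².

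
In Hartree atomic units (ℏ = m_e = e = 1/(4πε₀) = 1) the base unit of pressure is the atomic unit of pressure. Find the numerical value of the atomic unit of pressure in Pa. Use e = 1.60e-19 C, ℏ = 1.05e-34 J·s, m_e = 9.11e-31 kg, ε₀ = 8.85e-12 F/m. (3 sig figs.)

P_au = E_h/a₀³ = m_e⁴e¹⁰/((4πε₀)⁵ℏ⁸)
E_h = 4.38e-18 J
a₀ = 5.26e-11 m
E_h/a₀³ = 3.01e13 Pa

3.01e13 Pa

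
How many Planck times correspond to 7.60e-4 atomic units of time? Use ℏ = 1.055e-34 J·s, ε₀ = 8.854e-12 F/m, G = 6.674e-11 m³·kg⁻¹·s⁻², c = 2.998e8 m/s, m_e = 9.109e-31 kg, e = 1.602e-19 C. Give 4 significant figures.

atomic unit of time: τ_au = (4πε₀)²ℏ³/(m_e e⁴) = 2.423e-17 s
Planck time: t_P = √(ℏG/c⁵) = 5.392e-44 s
7.60e-4 × 2.423e-17 / 5.392e-44 = 3.415e23

3.415e23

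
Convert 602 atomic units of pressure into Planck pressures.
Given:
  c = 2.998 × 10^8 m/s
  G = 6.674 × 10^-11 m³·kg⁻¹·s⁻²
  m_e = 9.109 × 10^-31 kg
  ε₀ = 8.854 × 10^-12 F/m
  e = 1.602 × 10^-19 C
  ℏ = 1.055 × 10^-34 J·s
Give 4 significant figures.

atomic unit of pressure: P_au = E_h/a₀³ = m_e⁴e¹⁰/((4πε₀)⁵ℏ⁸) = 2.929 × 10^13 Pa
Planck pressure: p_P = c⁷/(ℏG²) = 4.632 × 10^113 Pa
602 × 2.929 × 10^13 / 4.632 × 10^113 = 3.807 × 10^-98

3.807 × 10^-98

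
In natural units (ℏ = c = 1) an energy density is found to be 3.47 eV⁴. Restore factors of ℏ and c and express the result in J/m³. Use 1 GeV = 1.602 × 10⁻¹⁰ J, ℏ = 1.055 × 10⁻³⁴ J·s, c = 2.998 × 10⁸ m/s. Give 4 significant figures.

72.23 J/m³

[E]/[L]³ = [E]⁴/(ℏc)³; restore (ℏc)⁻³.
1 GeV⁴ → 1/(ℏc)³ × (1 GeV in J)⁴ = 2.082 × 10³⁷ J/m³.
Convert the energy scale: 3.47 eV⁴ = 3.47 × 10⁻³⁶ GeV⁴.
Result: 3.47 × 10⁻³⁶ × 2.082 × 10³⁷ = 72.23 J/m³.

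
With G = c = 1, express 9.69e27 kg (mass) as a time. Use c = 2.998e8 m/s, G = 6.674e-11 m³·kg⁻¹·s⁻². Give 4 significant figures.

2.400e-8 s

Mass → time via G/c³.
9.69e27 kg × (G/c³) = 2.400e-8 s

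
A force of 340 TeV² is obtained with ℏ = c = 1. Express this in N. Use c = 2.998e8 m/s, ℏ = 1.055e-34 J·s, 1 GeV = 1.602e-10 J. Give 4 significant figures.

2.759e14 N

Force is [E]/[L] = [E]²/(ℏc); restore (ℏc)⁻¹.
1 GeV² → 1/(ℏc) × (1 GeV in J)² = 8.114e5 N.
Convert the energy scale: 340 TeV² = 3.40e8 GeV².
Result: 3.40e8 × 8.114e5 = 2.759e14 N.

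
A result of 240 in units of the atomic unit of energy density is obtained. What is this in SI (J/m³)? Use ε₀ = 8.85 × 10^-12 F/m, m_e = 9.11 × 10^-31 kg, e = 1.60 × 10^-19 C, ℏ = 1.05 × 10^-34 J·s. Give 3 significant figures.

One atomic unit of energy density: u_au = E_h/a₀³ = m_e⁴e¹⁰/((4πε₀)⁵ℏ⁸) = 3.01 × 10^13 J/m³.
240 × 3.01 × 10^13 J/m³ = 7.23 × 10^15 J/m³

7.23 × 10^15 J/m³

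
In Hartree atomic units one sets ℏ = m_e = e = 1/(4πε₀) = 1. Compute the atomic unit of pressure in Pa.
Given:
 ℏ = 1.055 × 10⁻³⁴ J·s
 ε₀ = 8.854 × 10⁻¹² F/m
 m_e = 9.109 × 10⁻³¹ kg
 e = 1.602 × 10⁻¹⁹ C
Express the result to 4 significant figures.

2.929 × 10¹³ Pa

P_au = E_h/a₀³ = m_e⁴e¹⁰/((4πε₀)⁵ℏ⁸)
E_h = 4.354 × 10⁻¹⁸ J
a₀ = 5.297 × 10⁻¹¹ m
E_h/a₀³ = 2.929 × 10¹³ Pa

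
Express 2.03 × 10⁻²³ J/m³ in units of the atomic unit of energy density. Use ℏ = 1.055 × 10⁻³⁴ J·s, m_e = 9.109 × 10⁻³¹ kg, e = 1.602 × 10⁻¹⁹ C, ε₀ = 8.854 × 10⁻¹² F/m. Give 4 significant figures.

atomic unit of energy density: u_au = E_h/a₀³ = m_e⁴e¹⁰/((4πε₀)⁵ℏ⁸) = 2.929 × 10¹³ J/m³.
2.03 × 10⁻²³ / 2.929 × 10¹³ = 6.930 × 10⁻³⁷

6.930 × 10⁻³⁷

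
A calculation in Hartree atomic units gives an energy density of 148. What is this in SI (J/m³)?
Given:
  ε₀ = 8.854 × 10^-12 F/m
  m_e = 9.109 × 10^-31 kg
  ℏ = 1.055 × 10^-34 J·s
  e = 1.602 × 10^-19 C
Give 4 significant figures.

One atomic unit of energy density: u_au = E_h/a₀³ = m_e⁴e¹⁰/((4πε₀)⁵ℏ⁸) = 2.929 × 10^13 J/m³.
148 × 2.929 × 10^13 J/m³ = 4.335 × 10^15 J/m³

4.335 × 10^15 J/m³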